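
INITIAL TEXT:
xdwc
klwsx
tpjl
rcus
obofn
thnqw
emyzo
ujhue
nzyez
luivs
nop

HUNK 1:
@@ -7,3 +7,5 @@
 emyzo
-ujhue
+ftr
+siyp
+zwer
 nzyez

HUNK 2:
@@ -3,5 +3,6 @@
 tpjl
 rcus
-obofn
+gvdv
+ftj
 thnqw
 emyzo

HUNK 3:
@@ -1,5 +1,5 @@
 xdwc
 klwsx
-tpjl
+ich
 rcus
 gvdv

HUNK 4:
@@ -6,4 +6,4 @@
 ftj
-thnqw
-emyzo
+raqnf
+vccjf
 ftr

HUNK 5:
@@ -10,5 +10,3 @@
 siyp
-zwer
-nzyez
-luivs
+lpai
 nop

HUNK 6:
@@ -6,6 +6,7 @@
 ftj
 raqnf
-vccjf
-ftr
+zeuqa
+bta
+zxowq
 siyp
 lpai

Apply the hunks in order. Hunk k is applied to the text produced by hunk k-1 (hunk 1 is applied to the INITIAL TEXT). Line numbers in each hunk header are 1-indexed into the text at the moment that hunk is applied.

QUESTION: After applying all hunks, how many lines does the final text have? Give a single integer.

Answer: 13

Derivation:
Hunk 1: at line 7 remove [ujhue] add [ftr,siyp,zwer] -> 13 lines: xdwc klwsx tpjl rcus obofn thnqw emyzo ftr siyp zwer nzyez luivs nop
Hunk 2: at line 3 remove [obofn] add [gvdv,ftj] -> 14 lines: xdwc klwsx tpjl rcus gvdv ftj thnqw emyzo ftr siyp zwer nzyez luivs nop
Hunk 3: at line 1 remove [tpjl] add [ich] -> 14 lines: xdwc klwsx ich rcus gvdv ftj thnqw emyzo ftr siyp zwer nzyez luivs nop
Hunk 4: at line 6 remove [thnqw,emyzo] add [raqnf,vccjf] -> 14 lines: xdwc klwsx ich rcus gvdv ftj raqnf vccjf ftr siyp zwer nzyez luivs nop
Hunk 5: at line 10 remove [zwer,nzyez,luivs] add [lpai] -> 12 lines: xdwc klwsx ich rcus gvdv ftj raqnf vccjf ftr siyp lpai nop
Hunk 6: at line 6 remove [vccjf,ftr] add [zeuqa,bta,zxowq] -> 13 lines: xdwc klwsx ich rcus gvdv ftj raqnf zeuqa bta zxowq siyp lpai nop
Final line count: 13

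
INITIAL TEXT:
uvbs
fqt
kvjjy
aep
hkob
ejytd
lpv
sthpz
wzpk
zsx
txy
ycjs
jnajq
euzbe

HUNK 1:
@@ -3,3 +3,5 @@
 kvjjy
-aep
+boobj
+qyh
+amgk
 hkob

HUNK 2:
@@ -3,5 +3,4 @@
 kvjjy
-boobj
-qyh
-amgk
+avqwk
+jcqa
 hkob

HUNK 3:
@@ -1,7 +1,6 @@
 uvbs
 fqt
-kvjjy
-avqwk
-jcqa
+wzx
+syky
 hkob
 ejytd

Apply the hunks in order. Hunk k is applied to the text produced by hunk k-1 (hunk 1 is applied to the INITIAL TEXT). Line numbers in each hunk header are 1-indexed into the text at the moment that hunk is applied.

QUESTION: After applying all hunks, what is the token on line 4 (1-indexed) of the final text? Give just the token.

Hunk 1: at line 3 remove [aep] add [boobj,qyh,amgk] -> 16 lines: uvbs fqt kvjjy boobj qyh amgk hkob ejytd lpv sthpz wzpk zsx txy ycjs jnajq euzbe
Hunk 2: at line 3 remove [boobj,qyh,amgk] add [avqwk,jcqa] -> 15 lines: uvbs fqt kvjjy avqwk jcqa hkob ejytd lpv sthpz wzpk zsx txy ycjs jnajq euzbe
Hunk 3: at line 1 remove [kvjjy,avqwk,jcqa] add [wzx,syky] -> 14 lines: uvbs fqt wzx syky hkob ejytd lpv sthpz wzpk zsx txy ycjs jnajq euzbe
Final line 4: syky

Answer: syky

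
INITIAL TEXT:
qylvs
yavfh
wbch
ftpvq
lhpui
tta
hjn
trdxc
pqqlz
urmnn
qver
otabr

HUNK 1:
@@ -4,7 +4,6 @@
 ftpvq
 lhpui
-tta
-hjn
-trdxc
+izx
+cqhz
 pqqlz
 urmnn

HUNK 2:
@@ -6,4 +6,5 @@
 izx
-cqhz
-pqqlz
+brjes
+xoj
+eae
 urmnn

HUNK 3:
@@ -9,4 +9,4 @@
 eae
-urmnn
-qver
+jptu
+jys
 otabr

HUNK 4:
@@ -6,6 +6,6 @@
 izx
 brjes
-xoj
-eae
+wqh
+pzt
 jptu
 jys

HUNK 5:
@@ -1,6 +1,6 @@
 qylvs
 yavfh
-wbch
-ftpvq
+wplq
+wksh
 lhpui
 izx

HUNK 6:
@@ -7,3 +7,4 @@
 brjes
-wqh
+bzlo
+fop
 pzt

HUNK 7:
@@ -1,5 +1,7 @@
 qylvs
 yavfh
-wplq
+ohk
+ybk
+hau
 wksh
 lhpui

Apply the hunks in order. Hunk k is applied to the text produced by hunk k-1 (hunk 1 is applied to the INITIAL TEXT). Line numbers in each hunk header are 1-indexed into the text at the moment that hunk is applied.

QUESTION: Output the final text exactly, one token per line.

Hunk 1: at line 4 remove [tta,hjn,trdxc] add [izx,cqhz] -> 11 lines: qylvs yavfh wbch ftpvq lhpui izx cqhz pqqlz urmnn qver otabr
Hunk 2: at line 6 remove [cqhz,pqqlz] add [brjes,xoj,eae] -> 12 lines: qylvs yavfh wbch ftpvq lhpui izx brjes xoj eae urmnn qver otabr
Hunk 3: at line 9 remove [urmnn,qver] add [jptu,jys] -> 12 lines: qylvs yavfh wbch ftpvq lhpui izx brjes xoj eae jptu jys otabr
Hunk 4: at line 6 remove [xoj,eae] add [wqh,pzt] -> 12 lines: qylvs yavfh wbch ftpvq lhpui izx brjes wqh pzt jptu jys otabr
Hunk 5: at line 1 remove [wbch,ftpvq] add [wplq,wksh] -> 12 lines: qylvs yavfh wplq wksh lhpui izx brjes wqh pzt jptu jys otabr
Hunk 6: at line 7 remove [wqh] add [bzlo,fop] -> 13 lines: qylvs yavfh wplq wksh lhpui izx brjes bzlo fop pzt jptu jys otabr
Hunk 7: at line 1 remove [wplq] add [ohk,ybk,hau] -> 15 lines: qylvs yavfh ohk ybk hau wksh lhpui izx brjes bzlo fop pzt jptu jys otabr

Answer: qylvs
yavfh
ohk
ybk
hau
wksh
lhpui
izx
brjes
bzlo
fop
pzt
jptu
jys
otabr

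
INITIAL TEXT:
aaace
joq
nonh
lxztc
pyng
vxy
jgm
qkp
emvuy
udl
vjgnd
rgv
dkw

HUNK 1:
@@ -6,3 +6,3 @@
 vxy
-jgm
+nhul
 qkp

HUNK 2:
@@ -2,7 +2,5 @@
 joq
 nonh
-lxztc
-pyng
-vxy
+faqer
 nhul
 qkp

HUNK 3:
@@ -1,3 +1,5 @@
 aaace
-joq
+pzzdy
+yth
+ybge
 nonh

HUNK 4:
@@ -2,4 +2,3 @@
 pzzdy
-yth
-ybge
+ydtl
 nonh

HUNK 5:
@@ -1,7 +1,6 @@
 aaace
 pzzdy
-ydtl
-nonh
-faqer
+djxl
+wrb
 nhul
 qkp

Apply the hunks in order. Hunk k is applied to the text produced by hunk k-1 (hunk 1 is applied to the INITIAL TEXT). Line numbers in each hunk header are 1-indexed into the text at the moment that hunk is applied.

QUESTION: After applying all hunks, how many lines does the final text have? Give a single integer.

Answer: 11

Derivation:
Hunk 1: at line 6 remove [jgm] add [nhul] -> 13 lines: aaace joq nonh lxztc pyng vxy nhul qkp emvuy udl vjgnd rgv dkw
Hunk 2: at line 2 remove [lxztc,pyng,vxy] add [faqer] -> 11 lines: aaace joq nonh faqer nhul qkp emvuy udl vjgnd rgv dkw
Hunk 3: at line 1 remove [joq] add [pzzdy,yth,ybge] -> 13 lines: aaace pzzdy yth ybge nonh faqer nhul qkp emvuy udl vjgnd rgv dkw
Hunk 4: at line 2 remove [yth,ybge] add [ydtl] -> 12 lines: aaace pzzdy ydtl nonh faqer nhul qkp emvuy udl vjgnd rgv dkw
Hunk 5: at line 1 remove [ydtl,nonh,faqer] add [djxl,wrb] -> 11 lines: aaace pzzdy djxl wrb nhul qkp emvuy udl vjgnd rgv dkw
Final line count: 11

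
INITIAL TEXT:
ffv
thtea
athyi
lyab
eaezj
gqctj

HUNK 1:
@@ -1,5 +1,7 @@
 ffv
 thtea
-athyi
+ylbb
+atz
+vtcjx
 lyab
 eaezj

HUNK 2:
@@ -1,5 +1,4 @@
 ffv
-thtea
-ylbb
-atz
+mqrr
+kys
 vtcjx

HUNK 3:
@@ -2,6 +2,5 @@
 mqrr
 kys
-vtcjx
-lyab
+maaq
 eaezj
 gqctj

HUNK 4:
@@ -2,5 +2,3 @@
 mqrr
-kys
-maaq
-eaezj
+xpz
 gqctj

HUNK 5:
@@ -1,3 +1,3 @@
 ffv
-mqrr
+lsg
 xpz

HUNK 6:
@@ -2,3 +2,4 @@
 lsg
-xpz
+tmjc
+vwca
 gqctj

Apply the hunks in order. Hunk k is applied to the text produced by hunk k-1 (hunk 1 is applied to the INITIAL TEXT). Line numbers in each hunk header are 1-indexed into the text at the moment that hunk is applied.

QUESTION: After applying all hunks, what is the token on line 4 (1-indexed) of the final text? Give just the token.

Answer: vwca

Derivation:
Hunk 1: at line 1 remove [athyi] add [ylbb,atz,vtcjx] -> 8 lines: ffv thtea ylbb atz vtcjx lyab eaezj gqctj
Hunk 2: at line 1 remove [thtea,ylbb,atz] add [mqrr,kys] -> 7 lines: ffv mqrr kys vtcjx lyab eaezj gqctj
Hunk 3: at line 2 remove [vtcjx,lyab] add [maaq] -> 6 lines: ffv mqrr kys maaq eaezj gqctj
Hunk 4: at line 2 remove [kys,maaq,eaezj] add [xpz] -> 4 lines: ffv mqrr xpz gqctj
Hunk 5: at line 1 remove [mqrr] add [lsg] -> 4 lines: ffv lsg xpz gqctj
Hunk 6: at line 2 remove [xpz] add [tmjc,vwca] -> 5 lines: ffv lsg tmjc vwca gqctj
Final line 4: vwca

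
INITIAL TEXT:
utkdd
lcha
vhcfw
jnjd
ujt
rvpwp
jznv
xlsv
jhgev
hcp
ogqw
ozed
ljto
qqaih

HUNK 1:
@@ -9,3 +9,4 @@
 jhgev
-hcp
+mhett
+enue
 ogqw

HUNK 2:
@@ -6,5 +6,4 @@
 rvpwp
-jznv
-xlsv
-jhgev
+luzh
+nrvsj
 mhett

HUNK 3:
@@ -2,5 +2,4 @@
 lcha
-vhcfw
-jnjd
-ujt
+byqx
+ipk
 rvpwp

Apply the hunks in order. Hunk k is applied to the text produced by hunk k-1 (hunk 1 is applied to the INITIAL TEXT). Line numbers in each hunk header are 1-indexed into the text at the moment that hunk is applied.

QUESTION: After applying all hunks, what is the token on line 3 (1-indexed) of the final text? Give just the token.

Hunk 1: at line 9 remove [hcp] add [mhett,enue] -> 15 lines: utkdd lcha vhcfw jnjd ujt rvpwp jznv xlsv jhgev mhett enue ogqw ozed ljto qqaih
Hunk 2: at line 6 remove [jznv,xlsv,jhgev] add [luzh,nrvsj] -> 14 lines: utkdd lcha vhcfw jnjd ujt rvpwp luzh nrvsj mhett enue ogqw ozed ljto qqaih
Hunk 3: at line 2 remove [vhcfw,jnjd,ujt] add [byqx,ipk] -> 13 lines: utkdd lcha byqx ipk rvpwp luzh nrvsj mhett enue ogqw ozed ljto qqaih
Final line 3: byqx

Answer: byqx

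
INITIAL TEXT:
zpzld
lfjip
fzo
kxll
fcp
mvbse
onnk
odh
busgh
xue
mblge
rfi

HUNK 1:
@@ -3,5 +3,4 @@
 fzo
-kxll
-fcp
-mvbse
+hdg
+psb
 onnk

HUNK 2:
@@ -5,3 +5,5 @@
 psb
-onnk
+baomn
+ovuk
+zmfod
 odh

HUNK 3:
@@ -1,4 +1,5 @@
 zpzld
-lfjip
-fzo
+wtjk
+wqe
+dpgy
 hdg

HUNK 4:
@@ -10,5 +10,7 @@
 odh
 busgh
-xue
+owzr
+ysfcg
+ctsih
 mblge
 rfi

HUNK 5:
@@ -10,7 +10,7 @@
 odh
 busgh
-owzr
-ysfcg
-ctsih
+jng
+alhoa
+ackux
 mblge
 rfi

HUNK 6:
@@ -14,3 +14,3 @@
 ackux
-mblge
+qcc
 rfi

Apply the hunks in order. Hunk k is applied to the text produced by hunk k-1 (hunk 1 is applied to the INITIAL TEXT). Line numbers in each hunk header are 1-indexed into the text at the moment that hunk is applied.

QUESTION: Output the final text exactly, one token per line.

Hunk 1: at line 3 remove [kxll,fcp,mvbse] add [hdg,psb] -> 11 lines: zpzld lfjip fzo hdg psb onnk odh busgh xue mblge rfi
Hunk 2: at line 5 remove [onnk] add [baomn,ovuk,zmfod] -> 13 lines: zpzld lfjip fzo hdg psb baomn ovuk zmfod odh busgh xue mblge rfi
Hunk 3: at line 1 remove [lfjip,fzo] add [wtjk,wqe,dpgy] -> 14 lines: zpzld wtjk wqe dpgy hdg psb baomn ovuk zmfod odh busgh xue mblge rfi
Hunk 4: at line 10 remove [xue] add [owzr,ysfcg,ctsih] -> 16 lines: zpzld wtjk wqe dpgy hdg psb baomn ovuk zmfod odh busgh owzr ysfcg ctsih mblge rfi
Hunk 5: at line 10 remove [owzr,ysfcg,ctsih] add [jng,alhoa,ackux] -> 16 lines: zpzld wtjk wqe dpgy hdg psb baomn ovuk zmfod odh busgh jng alhoa ackux mblge rfi
Hunk 6: at line 14 remove [mblge] add [qcc] -> 16 lines: zpzld wtjk wqe dpgy hdg psb baomn ovuk zmfod odh busgh jng alhoa ackux qcc rfi

Answer: zpzld
wtjk
wqe
dpgy
hdg
psb
baomn
ovuk
zmfod
odh
busgh
jng
alhoa
ackux
qcc
rfi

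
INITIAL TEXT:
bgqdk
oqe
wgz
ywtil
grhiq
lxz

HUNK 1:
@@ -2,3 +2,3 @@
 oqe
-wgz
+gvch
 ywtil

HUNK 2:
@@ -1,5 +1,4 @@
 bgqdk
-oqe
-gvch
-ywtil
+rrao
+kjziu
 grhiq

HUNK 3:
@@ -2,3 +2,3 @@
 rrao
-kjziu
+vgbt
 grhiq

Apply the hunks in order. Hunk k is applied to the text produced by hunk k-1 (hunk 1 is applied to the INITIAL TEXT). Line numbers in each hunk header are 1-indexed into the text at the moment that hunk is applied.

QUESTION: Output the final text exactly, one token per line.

Answer: bgqdk
rrao
vgbt
grhiq
lxz

Derivation:
Hunk 1: at line 2 remove [wgz] add [gvch] -> 6 lines: bgqdk oqe gvch ywtil grhiq lxz
Hunk 2: at line 1 remove [oqe,gvch,ywtil] add [rrao,kjziu] -> 5 lines: bgqdk rrao kjziu grhiq lxz
Hunk 3: at line 2 remove [kjziu] add [vgbt] -> 5 lines: bgqdk rrao vgbt grhiq lxz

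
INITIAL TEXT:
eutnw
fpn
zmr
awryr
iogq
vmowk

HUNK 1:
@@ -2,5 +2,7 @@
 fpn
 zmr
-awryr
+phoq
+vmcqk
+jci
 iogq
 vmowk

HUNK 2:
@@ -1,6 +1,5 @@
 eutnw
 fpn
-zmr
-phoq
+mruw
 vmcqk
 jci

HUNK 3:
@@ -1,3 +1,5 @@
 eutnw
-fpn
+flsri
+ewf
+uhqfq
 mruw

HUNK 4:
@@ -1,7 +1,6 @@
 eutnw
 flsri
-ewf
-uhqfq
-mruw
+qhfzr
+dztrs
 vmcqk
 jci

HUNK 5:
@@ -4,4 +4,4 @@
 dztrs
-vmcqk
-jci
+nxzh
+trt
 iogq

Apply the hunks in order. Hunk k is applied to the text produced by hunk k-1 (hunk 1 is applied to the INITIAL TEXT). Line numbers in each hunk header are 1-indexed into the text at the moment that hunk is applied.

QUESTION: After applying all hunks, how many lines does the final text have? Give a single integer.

Answer: 8

Derivation:
Hunk 1: at line 2 remove [awryr] add [phoq,vmcqk,jci] -> 8 lines: eutnw fpn zmr phoq vmcqk jci iogq vmowk
Hunk 2: at line 1 remove [zmr,phoq] add [mruw] -> 7 lines: eutnw fpn mruw vmcqk jci iogq vmowk
Hunk 3: at line 1 remove [fpn] add [flsri,ewf,uhqfq] -> 9 lines: eutnw flsri ewf uhqfq mruw vmcqk jci iogq vmowk
Hunk 4: at line 1 remove [ewf,uhqfq,mruw] add [qhfzr,dztrs] -> 8 lines: eutnw flsri qhfzr dztrs vmcqk jci iogq vmowk
Hunk 5: at line 4 remove [vmcqk,jci] add [nxzh,trt] -> 8 lines: eutnw flsri qhfzr dztrs nxzh trt iogq vmowk
Final line count: 8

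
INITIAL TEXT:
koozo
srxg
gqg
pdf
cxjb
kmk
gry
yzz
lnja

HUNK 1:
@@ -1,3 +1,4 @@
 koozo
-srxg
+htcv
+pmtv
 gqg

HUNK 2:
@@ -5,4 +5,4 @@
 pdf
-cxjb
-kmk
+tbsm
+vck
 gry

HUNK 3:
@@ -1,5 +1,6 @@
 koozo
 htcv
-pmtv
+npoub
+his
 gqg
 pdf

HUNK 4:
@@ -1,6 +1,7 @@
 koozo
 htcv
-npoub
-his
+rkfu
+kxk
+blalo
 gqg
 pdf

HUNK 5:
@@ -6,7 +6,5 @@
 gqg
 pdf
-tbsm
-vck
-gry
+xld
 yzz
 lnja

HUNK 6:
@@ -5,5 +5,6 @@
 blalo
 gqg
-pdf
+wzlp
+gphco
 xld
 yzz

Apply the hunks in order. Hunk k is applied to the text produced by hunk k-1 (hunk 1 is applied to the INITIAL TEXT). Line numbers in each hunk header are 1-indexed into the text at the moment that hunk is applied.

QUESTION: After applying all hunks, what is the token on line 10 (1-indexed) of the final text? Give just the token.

Answer: yzz

Derivation:
Hunk 1: at line 1 remove [srxg] add [htcv,pmtv] -> 10 lines: koozo htcv pmtv gqg pdf cxjb kmk gry yzz lnja
Hunk 2: at line 5 remove [cxjb,kmk] add [tbsm,vck] -> 10 lines: koozo htcv pmtv gqg pdf tbsm vck gry yzz lnja
Hunk 3: at line 1 remove [pmtv] add [npoub,his] -> 11 lines: koozo htcv npoub his gqg pdf tbsm vck gry yzz lnja
Hunk 4: at line 1 remove [npoub,his] add [rkfu,kxk,blalo] -> 12 lines: koozo htcv rkfu kxk blalo gqg pdf tbsm vck gry yzz lnja
Hunk 5: at line 6 remove [tbsm,vck,gry] add [xld] -> 10 lines: koozo htcv rkfu kxk blalo gqg pdf xld yzz lnja
Hunk 6: at line 5 remove [pdf] add [wzlp,gphco] -> 11 lines: koozo htcv rkfu kxk blalo gqg wzlp gphco xld yzz lnja
Final line 10: yzz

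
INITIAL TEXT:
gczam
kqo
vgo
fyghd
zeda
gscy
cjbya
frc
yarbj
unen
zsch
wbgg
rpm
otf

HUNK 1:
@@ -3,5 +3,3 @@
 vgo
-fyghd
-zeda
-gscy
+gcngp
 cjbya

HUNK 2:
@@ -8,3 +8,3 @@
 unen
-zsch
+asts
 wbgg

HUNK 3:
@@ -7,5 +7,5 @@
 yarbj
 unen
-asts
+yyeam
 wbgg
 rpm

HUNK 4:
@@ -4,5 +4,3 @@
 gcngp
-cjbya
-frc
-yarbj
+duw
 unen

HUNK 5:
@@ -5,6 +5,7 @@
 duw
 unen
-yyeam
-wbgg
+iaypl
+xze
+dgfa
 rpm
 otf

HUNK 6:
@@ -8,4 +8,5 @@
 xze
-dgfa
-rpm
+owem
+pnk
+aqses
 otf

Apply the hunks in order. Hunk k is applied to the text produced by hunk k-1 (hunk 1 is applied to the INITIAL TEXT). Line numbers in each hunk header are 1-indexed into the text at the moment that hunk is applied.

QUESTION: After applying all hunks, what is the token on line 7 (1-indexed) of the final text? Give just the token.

Answer: iaypl

Derivation:
Hunk 1: at line 3 remove [fyghd,zeda,gscy] add [gcngp] -> 12 lines: gczam kqo vgo gcngp cjbya frc yarbj unen zsch wbgg rpm otf
Hunk 2: at line 8 remove [zsch] add [asts] -> 12 lines: gczam kqo vgo gcngp cjbya frc yarbj unen asts wbgg rpm otf
Hunk 3: at line 7 remove [asts] add [yyeam] -> 12 lines: gczam kqo vgo gcngp cjbya frc yarbj unen yyeam wbgg rpm otf
Hunk 4: at line 4 remove [cjbya,frc,yarbj] add [duw] -> 10 lines: gczam kqo vgo gcngp duw unen yyeam wbgg rpm otf
Hunk 5: at line 5 remove [yyeam,wbgg] add [iaypl,xze,dgfa] -> 11 lines: gczam kqo vgo gcngp duw unen iaypl xze dgfa rpm otf
Hunk 6: at line 8 remove [dgfa,rpm] add [owem,pnk,aqses] -> 12 lines: gczam kqo vgo gcngp duw unen iaypl xze owem pnk aqses otf
Final line 7: iaypl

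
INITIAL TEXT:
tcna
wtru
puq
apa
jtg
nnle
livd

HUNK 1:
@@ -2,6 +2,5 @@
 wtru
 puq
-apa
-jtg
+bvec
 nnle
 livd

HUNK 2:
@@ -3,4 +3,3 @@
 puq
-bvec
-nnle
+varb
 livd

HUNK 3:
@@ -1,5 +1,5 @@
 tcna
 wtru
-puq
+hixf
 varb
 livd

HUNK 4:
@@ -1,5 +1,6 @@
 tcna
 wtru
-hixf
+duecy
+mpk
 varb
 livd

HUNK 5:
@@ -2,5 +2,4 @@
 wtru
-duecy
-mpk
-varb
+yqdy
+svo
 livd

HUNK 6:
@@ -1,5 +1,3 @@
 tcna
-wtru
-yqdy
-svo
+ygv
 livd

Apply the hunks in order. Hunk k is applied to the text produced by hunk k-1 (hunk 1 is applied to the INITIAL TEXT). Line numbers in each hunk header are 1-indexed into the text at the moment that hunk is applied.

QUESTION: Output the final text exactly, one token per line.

Answer: tcna
ygv
livd

Derivation:
Hunk 1: at line 2 remove [apa,jtg] add [bvec] -> 6 lines: tcna wtru puq bvec nnle livd
Hunk 2: at line 3 remove [bvec,nnle] add [varb] -> 5 lines: tcna wtru puq varb livd
Hunk 3: at line 1 remove [puq] add [hixf] -> 5 lines: tcna wtru hixf varb livd
Hunk 4: at line 1 remove [hixf] add [duecy,mpk] -> 6 lines: tcna wtru duecy mpk varb livd
Hunk 5: at line 2 remove [duecy,mpk,varb] add [yqdy,svo] -> 5 lines: tcna wtru yqdy svo livd
Hunk 6: at line 1 remove [wtru,yqdy,svo] add [ygv] -> 3 lines: tcna ygv livd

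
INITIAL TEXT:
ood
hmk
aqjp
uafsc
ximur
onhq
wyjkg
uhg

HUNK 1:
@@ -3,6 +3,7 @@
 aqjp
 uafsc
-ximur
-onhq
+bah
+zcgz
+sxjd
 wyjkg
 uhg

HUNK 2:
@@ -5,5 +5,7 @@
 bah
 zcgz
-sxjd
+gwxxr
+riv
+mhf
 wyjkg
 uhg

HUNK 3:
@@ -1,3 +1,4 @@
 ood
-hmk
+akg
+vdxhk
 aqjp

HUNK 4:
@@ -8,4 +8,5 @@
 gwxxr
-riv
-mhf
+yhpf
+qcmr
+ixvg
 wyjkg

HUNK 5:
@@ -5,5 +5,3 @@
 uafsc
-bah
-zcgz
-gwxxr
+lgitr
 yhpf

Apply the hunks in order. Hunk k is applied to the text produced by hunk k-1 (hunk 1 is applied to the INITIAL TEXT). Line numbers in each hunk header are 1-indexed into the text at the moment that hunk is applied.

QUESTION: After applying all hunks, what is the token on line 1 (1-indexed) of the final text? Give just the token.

Answer: ood

Derivation:
Hunk 1: at line 3 remove [ximur,onhq] add [bah,zcgz,sxjd] -> 9 lines: ood hmk aqjp uafsc bah zcgz sxjd wyjkg uhg
Hunk 2: at line 5 remove [sxjd] add [gwxxr,riv,mhf] -> 11 lines: ood hmk aqjp uafsc bah zcgz gwxxr riv mhf wyjkg uhg
Hunk 3: at line 1 remove [hmk] add [akg,vdxhk] -> 12 lines: ood akg vdxhk aqjp uafsc bah zcgz gwxxr riv mhf wyjkg uhg
Hunk 4: at line 8 remove [riv,mhf] add [yhpf,qcmr,ixvg] -> 13 lines: ood akg vdxhk aqjp uafsc bah zcgz gwxxr yhpf qcmr ixvg wyjkg uhg
Hunk 5: at line 5 remove [bah,zcgz,gwxxr] add [lgitr] -> 11 lines: ood akg vdxhk aqjp uafsc lgitr yhpf qcmr ixvg wyjkg uhg
Final line 1: ood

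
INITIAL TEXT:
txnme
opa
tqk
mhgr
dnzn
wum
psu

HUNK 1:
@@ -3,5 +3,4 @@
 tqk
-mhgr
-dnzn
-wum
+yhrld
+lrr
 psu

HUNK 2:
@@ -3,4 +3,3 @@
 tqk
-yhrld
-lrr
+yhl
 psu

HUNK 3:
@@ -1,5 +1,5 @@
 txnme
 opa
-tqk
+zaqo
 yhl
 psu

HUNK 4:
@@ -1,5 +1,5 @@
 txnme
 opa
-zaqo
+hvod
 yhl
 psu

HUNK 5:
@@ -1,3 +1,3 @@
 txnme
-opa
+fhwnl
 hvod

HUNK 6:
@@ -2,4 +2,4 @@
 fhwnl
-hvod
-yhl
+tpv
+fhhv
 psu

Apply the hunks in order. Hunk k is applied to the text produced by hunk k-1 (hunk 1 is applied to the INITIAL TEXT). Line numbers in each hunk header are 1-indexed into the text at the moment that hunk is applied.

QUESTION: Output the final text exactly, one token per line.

Hunk 1: at line 3 remove [mhgr,dnzn,wum] add [yhrld,lrr] -> 6 lines: txnme opa tqk yhrld lrr psu
Hunk 2: at line 3 remove [yhrld,lrr] add [yhl] -> 5 lines: txnme opa tqk yhl psu
Hunk 3: at line 1 remove [tqk] add [zaqo] -> 5 lines: txnme opa zaqo yhl psu
Hunk 4: at line 1 remove [zaqo] add [hvod] -> 5 lines: txnme opa hvod yhl psu
Hunk 5: at line 1 remove [opa] add [fhwnl] -> 5 lines: txnme fhwnl hvod yhl psu
Hunk 6: at line 2 remove [hvod,yhl] add [tpv,fhhv] -> 5 lines: txnme fhwnl tpv fhhv psu

Answer: txnme
fhwnl
tpv
fhhv
psu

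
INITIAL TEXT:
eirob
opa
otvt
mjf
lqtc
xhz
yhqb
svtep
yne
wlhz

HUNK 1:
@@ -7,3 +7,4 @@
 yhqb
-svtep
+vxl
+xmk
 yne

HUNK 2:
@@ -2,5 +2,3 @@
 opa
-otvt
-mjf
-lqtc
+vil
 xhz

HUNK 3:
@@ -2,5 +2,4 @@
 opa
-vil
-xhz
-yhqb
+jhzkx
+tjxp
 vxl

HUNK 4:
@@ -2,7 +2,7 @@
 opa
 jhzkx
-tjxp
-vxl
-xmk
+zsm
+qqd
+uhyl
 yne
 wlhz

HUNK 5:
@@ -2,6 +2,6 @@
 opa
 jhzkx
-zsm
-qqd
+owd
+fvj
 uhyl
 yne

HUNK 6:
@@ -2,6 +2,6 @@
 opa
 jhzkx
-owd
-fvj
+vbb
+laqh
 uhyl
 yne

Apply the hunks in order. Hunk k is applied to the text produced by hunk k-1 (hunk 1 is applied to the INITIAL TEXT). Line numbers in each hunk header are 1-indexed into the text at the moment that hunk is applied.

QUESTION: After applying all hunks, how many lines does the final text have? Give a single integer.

Answer: 8

Derivation:
Hunk 1: at line 7 remove [svtep] add [vxl,xmk] -> 11 lines: eirob opa otvt mjf lqtc xhz yhqb vxl xmk yne wlhz
Hunk 2: at line 2 remove [otvt,mjf,lqtc] add [vil] -> 9 lines: eirob opa vil xhz yhqb vxl xmk yne wlhz
Hunk 3: at line 2 remove [vil,xhz,yhqb] add [jhzkx,tjxp] -> 8 lines: eirob opa jhzkx tjxp vxl xmk yne wlhz
Hunk 4: at line 2 remove [tjxp,vxl,xmk] add [zsm,qqd,uhyl] -> 8 lines: eirob opa jhzkx zsm qqd uhyl yne wlhz
Hunk 5: at line 2 remove [zsm,qqd] add [owd,fvj] -> 8 lines: eirob opa jhzkx owd fvj uhyl yne wlhz
Hunk 6: at line 2 remove [owd,fvj] add [vbb,laqh] -> 8 lines: eirob opa jhzkx vbb laqh uhyl yne wlhz
Final line count: 8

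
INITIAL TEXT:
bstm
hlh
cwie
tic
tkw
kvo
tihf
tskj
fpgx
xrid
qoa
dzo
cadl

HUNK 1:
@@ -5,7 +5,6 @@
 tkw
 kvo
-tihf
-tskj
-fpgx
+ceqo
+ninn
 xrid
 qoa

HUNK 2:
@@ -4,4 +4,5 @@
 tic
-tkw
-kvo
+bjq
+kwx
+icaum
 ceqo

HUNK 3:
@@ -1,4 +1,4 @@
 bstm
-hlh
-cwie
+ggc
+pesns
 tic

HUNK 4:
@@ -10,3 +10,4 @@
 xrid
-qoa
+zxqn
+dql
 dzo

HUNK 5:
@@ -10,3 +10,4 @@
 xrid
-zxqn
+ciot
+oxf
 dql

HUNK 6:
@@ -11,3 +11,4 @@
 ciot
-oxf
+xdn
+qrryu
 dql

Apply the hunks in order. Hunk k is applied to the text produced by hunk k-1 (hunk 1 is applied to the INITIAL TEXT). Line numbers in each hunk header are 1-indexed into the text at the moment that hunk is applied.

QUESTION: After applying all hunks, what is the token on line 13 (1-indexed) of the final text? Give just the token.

Answer: qrryu

Derivation:
Hunk 1: at line 5 remove [tihf,tskj,fpgx] add [ceqo,ninn] -> 12 lines: bstm hlh cwie tic tkw kvo ceqo ninn xrid qoa dzo cadl
Hunk 2: at line 4 remove [tkw,kvo] add [bjq,kwx,icaum] -> 13 lines: bstm hlh cwie tic bjq kwx icaum ceqo ninn xrid qoa dzo cadl
Hunk 3: at line 1 remove [hlh,cwie] add [ggc,pesns] -> 13 lines: bstm ggc pesns tic bjq kwx icaum ceqo ninn xrid qoa dzo cadl
Hunk 4: at line 10 remove [qoa] add [zxqn,dql] -> 14 lines: bstm ggc pesns tic bjq kwx icaum ceqo ninn xrid zxqn dql dzo cadl
Hunk 5: at line 10 remove [zxqn] add [ciot,oxf] -> 15 lines: bstm ggc pesns tic bjq kwx icaum ceqo ninn xrid ciot oxf dql dzo cadl
Hunk 6: at line 11 remove [oxf] add [xdn,qrryu] -> 16 lines: bstm ggc pesns tic bjq kwx icaum ceqo ninn xrid ciot xdn qrryu dql dzo cadl
Final line 13: qrryu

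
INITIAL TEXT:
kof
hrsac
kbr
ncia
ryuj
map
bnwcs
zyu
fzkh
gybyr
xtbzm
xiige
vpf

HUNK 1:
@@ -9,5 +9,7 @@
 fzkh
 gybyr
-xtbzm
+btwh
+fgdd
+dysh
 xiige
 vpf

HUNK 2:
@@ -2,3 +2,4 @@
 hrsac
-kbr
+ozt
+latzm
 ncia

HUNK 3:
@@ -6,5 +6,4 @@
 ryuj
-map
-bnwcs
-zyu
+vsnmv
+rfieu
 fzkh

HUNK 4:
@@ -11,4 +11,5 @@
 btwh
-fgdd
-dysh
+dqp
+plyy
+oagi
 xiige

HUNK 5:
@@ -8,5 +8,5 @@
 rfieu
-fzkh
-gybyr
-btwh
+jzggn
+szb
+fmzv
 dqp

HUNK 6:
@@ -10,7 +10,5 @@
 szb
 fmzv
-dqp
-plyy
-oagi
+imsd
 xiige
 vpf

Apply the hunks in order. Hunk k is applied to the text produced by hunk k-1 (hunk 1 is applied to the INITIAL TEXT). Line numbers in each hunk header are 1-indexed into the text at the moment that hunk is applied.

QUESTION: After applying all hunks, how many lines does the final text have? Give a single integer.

Hunk 1: at line 9 remove [xtbzm] add [btwh,fgdd,dysh] -> 15 lines: kof hrsac kbr ncia ryuj map bnwcs zyu fzkh gybyr btwh fgdd dysh xiige vpf
Hunk 2: at line 2 remove [kbr] add [ozt,latzm] -> 16 lines: kof hrsac ozt latzm ncia ryuj map bnwcs zyu fzkh gybyr btwh fgdd dysh xiige vpf
Hunk 3: at line 6 remove [map,bnwcs,zyu] add [vsnmv,rfieu] -> 15 lines: kof hrsac ozt latzm ncia ryuj vsnmv rfieu fzkh gybyr btwh fgdd dysh xiige vpf
Hunk 4: at line 11 remove [fgdd,dysh] add [dqp,plyy,oagi] -> 16 lines: kof hrsac ozt latzm ncia ryuj vsnmv rfieu fzkh gybyr btwh dqp plyy oagi xiige vpf
Hunk 5: at line 8 remove [fzkh,gybyr,btwh] add [jzggn,szb,fmzv] -> 16 lines: kof hrsac ozt latzm ncia ryuj vsnmv rfieu jzggn szb fmzv dqp plyy oagi xiige vpf
Hunk 6: at line 10 remove [dqp,plyy,oagi] add [imsd] -> 14 lines: kof hrsac ozt latzm ncia ryuj vsnmv rfieu jzggn szb fmzv imsd xiige vpf
Final line count: 14

Answer: 14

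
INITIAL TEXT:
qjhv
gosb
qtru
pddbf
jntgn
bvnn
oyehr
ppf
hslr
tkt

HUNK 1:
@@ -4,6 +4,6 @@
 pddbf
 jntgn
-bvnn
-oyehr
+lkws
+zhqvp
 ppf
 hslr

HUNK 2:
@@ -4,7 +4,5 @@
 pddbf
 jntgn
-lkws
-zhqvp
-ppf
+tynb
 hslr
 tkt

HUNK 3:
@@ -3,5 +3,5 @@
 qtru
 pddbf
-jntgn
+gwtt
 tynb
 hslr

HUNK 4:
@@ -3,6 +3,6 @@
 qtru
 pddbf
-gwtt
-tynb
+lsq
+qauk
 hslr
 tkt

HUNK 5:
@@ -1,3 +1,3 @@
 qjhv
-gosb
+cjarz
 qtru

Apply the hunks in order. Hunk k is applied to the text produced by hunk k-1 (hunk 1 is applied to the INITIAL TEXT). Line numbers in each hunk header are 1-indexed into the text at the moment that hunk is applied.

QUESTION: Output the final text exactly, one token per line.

Hunk 1: at line 4 remove [bvnn,oyehr] add [lkws,zhqvp] -> 10 lines: qjhv gosb qtru pddbf jntgn lkws zhqvp ppf hslr tkt
Hunk 2: at line 4 remove [lkws,zhqvp,ppf] add [tynb] -> 8 lines: qjhv gosb qtru pddbf jntgn tynb hslr tkt
Hunk 3: at line 3 remove [jntgn] add [gwtt] -> 8 lines: qjhv gosb qtru pddbf gwtt tynb hslr tkt
Hunk 4: at line 3 remove [gwtt,tynb] add [lsq,qauk] -> 8 lines: qjhv gosb qtru pddbf lsq qauk hslr tkt
Hunk 5: at line 1 remove [gosb] add [cjarz] -> 8 lines: qjhv cjarz qtru pddbf lsq qauk hslr tkt

Answer: qjhv
cjarz
qtru
pddbf
lsq
qauk
hslr
tkt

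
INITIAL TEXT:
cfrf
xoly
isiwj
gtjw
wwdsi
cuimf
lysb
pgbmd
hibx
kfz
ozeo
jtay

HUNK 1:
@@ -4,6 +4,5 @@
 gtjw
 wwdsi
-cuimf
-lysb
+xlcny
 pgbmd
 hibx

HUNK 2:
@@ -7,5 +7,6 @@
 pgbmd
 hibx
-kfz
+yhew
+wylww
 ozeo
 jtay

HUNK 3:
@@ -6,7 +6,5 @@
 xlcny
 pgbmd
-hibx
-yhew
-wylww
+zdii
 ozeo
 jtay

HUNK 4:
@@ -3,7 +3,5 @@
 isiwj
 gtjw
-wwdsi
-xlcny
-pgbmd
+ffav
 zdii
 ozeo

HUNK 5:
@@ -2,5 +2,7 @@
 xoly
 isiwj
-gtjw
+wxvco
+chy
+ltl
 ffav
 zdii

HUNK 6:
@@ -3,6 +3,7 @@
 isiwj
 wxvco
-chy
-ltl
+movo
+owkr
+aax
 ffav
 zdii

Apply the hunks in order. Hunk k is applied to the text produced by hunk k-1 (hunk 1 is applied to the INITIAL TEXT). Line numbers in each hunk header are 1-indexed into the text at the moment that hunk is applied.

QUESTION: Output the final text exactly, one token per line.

Answer: cfrf
xoly
isiwj
wxvco
movo
owkr
aax
ffav
zdii
ozeo
jtay

Derivation:
Hunk 1: at line 4 remove [cuimf,lysb] add [xlcny] -> 11 lines: cfrf xoly isiwj gtjw wwdsi xlcny pgbmd hibx kfz ozeo jtay
Hunk 2: at line 7 remove [kfz] add [yhew,wylww] -> 12 lines: cfrf xoly isiwj gtjw wwdsi xlcny pgbmd hibx yhew wylww ozeo jtay
Hunk 3: at line 6 remove [hibx,yhew,wylww] add [zdii] -> 10 lines: cfrf xoly isiwj gtjw wwdsi xlcny pgbmd zdii ozeo jtay
Hunk 4: at line 3 remove [wwdsi,xlcny,pgbmd] add [ffav] -> 8 lines: cfrf xoly isiwj gtjw ffav zdii ozeo jtay
Hunk 5: at line 2 remove [gtjw] add [wxvco,chy,ltl] -> 10 lines: cfrf xoly isiwj wxvco chy ltl ffav zdii ozeo jtay
Hunk 6: at line 3 remove [chy,ltl] add [movo,owkr,aax] -> 11 lines: cfrf xoly isiwj wxvco movo owkr aax ffav zdii ozeo jtay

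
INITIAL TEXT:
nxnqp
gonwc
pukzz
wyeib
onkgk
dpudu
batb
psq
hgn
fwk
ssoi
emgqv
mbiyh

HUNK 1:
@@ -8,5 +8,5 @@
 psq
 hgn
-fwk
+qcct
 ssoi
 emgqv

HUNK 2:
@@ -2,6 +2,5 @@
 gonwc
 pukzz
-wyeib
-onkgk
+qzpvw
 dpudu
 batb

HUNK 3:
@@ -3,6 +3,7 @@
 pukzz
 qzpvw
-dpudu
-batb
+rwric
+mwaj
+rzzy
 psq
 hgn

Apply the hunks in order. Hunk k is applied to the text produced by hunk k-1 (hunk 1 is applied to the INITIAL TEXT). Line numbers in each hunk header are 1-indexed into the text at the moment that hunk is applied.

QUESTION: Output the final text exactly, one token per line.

Hunk 1: at line 8 remove [fwk] add [qcct] -> 13 lines: nxnqp gonwc pukzz wyeib onkgk dpudu batb psq hgn qcct ssoi emgqv mbiyh
Hunk 2: at line 2 remove [wyeib,onkgk] add [qzpvw] -> 12 lines: nxnqp gonwc pukzz qzpvw dpudu batb psq hgn qcct ssoi emgqv mbiyh
Hunk 3: at line 3 remove [dpudu,batb] add [rwric,mwaj,rzzy] -> 13 lines: nxnqp gonwc pukzz qzpvw rwric mwaj rzzy psq hgn qcct ssoi emgqv mbiyh

Answer: nxnqp
gonwc
pukzz
qzpvw
rwric
mwaj
rzzy
psq
hgn
qcct
ssoi
emgqv
mbiyh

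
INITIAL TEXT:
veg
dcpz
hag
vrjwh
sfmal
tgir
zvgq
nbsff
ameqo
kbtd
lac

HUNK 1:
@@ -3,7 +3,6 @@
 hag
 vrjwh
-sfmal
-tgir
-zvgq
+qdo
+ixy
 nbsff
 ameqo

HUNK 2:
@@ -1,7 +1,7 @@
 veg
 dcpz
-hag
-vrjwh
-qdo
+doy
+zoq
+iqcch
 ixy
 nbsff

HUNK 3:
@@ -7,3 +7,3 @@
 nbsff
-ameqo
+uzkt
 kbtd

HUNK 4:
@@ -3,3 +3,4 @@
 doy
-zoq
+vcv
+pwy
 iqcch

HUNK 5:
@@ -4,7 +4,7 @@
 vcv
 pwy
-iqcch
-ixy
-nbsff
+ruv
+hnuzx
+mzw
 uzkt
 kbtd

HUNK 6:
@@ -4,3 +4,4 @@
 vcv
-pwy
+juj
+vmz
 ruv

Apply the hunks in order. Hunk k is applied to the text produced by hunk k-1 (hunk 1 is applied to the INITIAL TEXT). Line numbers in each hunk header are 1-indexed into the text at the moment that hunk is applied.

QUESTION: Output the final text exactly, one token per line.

Hunk 1: at line 3 remove [sfmal,tgir,zvgq] add [qdo,ixy] -> 10 lines: veg dcpz hag vrjwh qdo ixy nbsff ameqo kbtd lac
Hunk 2: at line 1 remove [hag,vrjwh,qdo] add [doy,zoq,iqcch] -> 10 lines: veg dcpz doy zoq iqcch ixy nbsff ameqo kbtd lac
Hunk 3: at line 7 remove [ameqo] add [uzkt] -> 10 lines: veg dcpz doy zoq iqcch ixy nbsff uzkt kbtd lac
Hunk 4: at line 3 remove [zoq] add [vcv,pwy] -> 11 lines: veg dcpz doy vcv pwy iqcch ixy nbsff uzkt kbtd lac
Hunk 5: at line 4 remove [iqcch,ixy,nbsff] add [ruv,hnuzx,mzw] -> 11 lines: veg dcpz doy vcv pwy ruv hnuzx mzw uzkt kbtd lac
Hunk 6: at line 4 remove [pwy] add [juj,vmz] -> 12 lines: veg dcpz doy vcv juj vmz ruv hnuzx mzw uzkt kbtd lac

Answer: veg
dcpz
doy
vcv
juj
vmz
ruv
hnuzx
mzw
uzkt
kbtd
lac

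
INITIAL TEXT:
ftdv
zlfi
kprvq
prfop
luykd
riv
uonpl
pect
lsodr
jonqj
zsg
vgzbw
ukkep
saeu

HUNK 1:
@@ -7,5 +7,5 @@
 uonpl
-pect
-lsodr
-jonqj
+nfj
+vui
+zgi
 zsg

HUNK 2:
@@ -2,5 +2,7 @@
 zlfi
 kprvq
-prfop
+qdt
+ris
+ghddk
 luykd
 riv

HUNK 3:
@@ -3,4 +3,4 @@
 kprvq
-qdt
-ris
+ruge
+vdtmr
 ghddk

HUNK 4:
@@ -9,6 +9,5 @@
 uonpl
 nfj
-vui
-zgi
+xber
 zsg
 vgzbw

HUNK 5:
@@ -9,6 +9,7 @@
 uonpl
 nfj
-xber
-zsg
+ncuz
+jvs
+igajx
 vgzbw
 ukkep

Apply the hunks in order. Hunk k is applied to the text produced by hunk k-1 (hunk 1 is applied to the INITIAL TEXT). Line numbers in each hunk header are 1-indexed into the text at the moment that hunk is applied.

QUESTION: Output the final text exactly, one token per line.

Answer: ftdv
zlfi
kprvq
ruge
vdtmr
ghddk
luykd
riv
uonpl
nfj
ncuz
jvs
igajx
vgzbw
ukkep
saeu

Derivation:
Hunk 1: at line 7 remove [pect,lsodr,jonqj] add [nfj,vui,zgi] -> 14 lines: ftdv zlfi kprvq prfop luykd riv uonpl nfj vui zgi zsg vgzbw ukkep saeu
Hunk 2: at line 2 remove [prfop] add [qdt,ris,ghddk] -> 16 lines: ftdv zlfi kprvq qdt ris ghddk luykd riv uonpl nfj vui zgi zsg vgzbw ukkep saeu
Hunk 3: at line 3 remove [qdt,ris] add [ruge,vdtmr] -> 16 lines: ftdv zlfi kprvq ruge vdtmr ghddk luykd riv uonpl nfj vui zgi zsg vgzbw ukkep saeu
Hunk 4: at line 9 remove [vui,zgi] add [xber] -> 15 lines: ftdv zlfi kprvq ruge vdtmr ghddk luykd riv uonpl nfj xber zsg vgzbw ukkep saeu
Hunk 5: at line 9 remove [xber,zsg] add [ncuz,jvs,igajx] -> 16 lines: ftdv zlfi kprvq ruge vdtmr ghddk luykd riv uonpl nfj ncuz jvs igajx vgzbw ukkep saeu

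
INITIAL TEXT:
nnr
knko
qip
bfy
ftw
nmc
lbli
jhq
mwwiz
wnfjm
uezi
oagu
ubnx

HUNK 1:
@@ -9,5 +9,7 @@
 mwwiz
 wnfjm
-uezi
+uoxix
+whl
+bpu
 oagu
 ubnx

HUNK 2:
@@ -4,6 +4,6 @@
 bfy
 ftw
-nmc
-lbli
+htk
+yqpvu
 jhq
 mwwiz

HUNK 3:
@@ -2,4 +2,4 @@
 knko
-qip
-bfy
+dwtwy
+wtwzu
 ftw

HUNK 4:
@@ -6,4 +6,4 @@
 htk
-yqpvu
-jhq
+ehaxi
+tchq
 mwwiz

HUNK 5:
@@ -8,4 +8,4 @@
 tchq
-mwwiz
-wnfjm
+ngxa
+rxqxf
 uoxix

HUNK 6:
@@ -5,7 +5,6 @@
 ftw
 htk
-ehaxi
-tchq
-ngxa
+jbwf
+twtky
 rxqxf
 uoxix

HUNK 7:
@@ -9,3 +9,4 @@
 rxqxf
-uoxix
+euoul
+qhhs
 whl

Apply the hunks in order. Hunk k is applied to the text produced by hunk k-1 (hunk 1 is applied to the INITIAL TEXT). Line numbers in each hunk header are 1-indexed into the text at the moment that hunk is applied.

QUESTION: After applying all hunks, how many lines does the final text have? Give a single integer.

Answer: 15

Derivation:
Hunk 1: at line 9 remove [uezi] add [uoxix,whl,bpu] -> 15 lines: nnr knko qip bfy ftw nmc lbli jhq mwwiz wnfjm uoxix whl bpu oagu ubnx
Hunk 2: at line 4 remove [nmc,lbli] add [htk,yqpvu] -> 15 lines: nnr knko qip bfy ftw htk yqpvu jhq mwwiz wnfjm uoxix whl bpu oagu ubnx
Hunk 3: at line 2 remove [qip,bfy] add [dwtwy,wtwzu] -> 15 lines: nnr knko dwtwy wtwzu ftw htk yqpvu jhq mwwiz wnfjm uoxix whl bpu oagu ubnx
Hunk 4: at line 6 remove [yqpvu,jhq] add [ehaxi,tchq] -> 15 lines: nnr knko dwtwy wtwzu ftw htk ehaxi tchq mwwiz wnfjm uoxix whl bpu oagu ubnx
Hunk 5: at line 8 remove [mwwiz,wnfjm] add [ngxa,rxqxf] -> 15 lines: nnr knko dwtwy wtwzu ftw htk ehaxi tchq ngxa rxqxf uoxix whl bpu oagu ubnx
Hunk 6: at line 5 remove [ehaxi,tchq,ngxa] add [jbwf,twtky] -> 14 lines: nnr knko dwtwy wtwzu ftw htk jbwf twtky rxqxf uoxix whl bpu oagu ubnx
Hunk 7: at line 9 remove [uoxix] add [euoul,qhhs] -> 15 lines: nnr knko dwtwy wtwzu ftw htk jbwf twtky rxqxf euoul qhhs whl bpu oagu ubnx
Final line count: 15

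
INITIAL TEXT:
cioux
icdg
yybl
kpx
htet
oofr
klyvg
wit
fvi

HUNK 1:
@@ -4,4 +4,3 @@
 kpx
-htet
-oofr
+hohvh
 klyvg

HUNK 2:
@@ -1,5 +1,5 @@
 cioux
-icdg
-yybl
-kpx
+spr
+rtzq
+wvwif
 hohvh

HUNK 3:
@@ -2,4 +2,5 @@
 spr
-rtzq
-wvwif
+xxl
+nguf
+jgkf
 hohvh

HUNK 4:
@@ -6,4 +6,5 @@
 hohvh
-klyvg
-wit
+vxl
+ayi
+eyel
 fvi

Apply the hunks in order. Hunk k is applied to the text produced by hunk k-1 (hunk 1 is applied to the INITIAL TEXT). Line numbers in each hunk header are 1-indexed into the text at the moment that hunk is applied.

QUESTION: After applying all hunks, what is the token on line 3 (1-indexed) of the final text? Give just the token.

Answer: xxl

Derivation:
Hunk 1: at line 4 remove [htet,oofr] add [hohvh] -> 8 lines: cioux icdg yybl kpx hohvh klyvg wit fvi
Hunk 2: at line 1 remove [icdg,yybl,kpx] add [spr,rtzq,wvwif] -> 8 lines: cioux spr rtzq wvwif hohvh klyvg wit fvi
Hunk 3: at line 2 remove [rtzq,wvwif] add [xxl,nguf,jgkf] -> 9 lines: cioux spr xxl nguf jgkf hohvh klyvg wit fvi
Hunk 4: at line 6 remove [klyvg,wit] add [vxl,ayi,eyel] -> 10 lines: cioux spr xxl nguf jgkf hohvh vxl ayi eyel fvi
Final line 3: xxl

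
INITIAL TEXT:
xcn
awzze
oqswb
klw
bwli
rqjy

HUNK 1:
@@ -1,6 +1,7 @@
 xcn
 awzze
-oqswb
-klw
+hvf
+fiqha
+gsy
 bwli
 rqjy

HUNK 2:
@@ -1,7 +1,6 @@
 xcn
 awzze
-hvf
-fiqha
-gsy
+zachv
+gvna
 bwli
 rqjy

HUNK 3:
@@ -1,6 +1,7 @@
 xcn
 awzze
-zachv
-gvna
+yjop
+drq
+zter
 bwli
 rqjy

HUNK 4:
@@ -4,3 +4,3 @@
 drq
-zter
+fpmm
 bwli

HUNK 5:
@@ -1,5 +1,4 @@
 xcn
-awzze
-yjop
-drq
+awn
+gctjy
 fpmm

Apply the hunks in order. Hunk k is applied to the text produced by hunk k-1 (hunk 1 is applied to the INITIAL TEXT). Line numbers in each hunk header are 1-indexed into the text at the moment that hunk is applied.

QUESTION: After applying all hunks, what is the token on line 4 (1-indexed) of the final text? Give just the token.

Hunk 1: at line 1 remove [oqswb,klw] add [hvf,fiqha,gsy] -> 7 lines: xcn awzze hvf fiqha gsy bwli rqjy
Hunk 2: at line 1 remove [hvf,fiqha,gsy] add [zachv,gvna] -> 6 lines: xcn awzze zachv gvna bwli rqjy
Hunk 3: at line 1 remove [zachv,gvna] add [yjop,drq,zter] -> 7 lines: xcn awzze yjop drq zter bwli rqjy
Hunk 4: at line 4 remove [zter] add [fpmm] -> 7 lines: xcn awzze yjop drq fpmm bwli rqjy
Hunk 5: at line 1 remove [awzze,yjop,drq] add [awn,gctjy] -> 6 lines: xcn awn gctjy fpmm bwli rqjy
Final line 4: fpmm

Answer: fpmm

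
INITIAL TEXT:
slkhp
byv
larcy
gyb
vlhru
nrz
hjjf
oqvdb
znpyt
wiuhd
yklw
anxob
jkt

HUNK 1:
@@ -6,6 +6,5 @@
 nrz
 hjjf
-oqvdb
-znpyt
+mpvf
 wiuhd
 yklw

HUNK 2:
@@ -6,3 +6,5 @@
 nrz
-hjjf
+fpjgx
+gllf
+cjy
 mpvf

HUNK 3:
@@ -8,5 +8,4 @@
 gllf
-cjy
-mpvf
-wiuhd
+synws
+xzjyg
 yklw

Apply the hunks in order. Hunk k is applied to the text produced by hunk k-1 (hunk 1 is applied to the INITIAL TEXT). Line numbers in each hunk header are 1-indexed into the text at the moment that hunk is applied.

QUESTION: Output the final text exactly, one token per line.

Hunk 1: at line 6 remove [oqvdb,znpyt] add [mpvf] -> 12 lines: slkhp byv larcy gyb vlhru nrz hjjf mpvf wiuhd yklw anxob jkt
Hunk 2: at line 6 remove [hjjf] add [fpjgx,gllf,cjy] -> 14 lines: slkhp byv larcy gyb vlhru nrz fpjgx gllf cjy mpvf wiuhd yklw anxob jkt
Hunk 3: at line 8 remove [cjy,mpvf,wiuhd] add [synws,xzjyg] -> 13 lines: slkhp byv larcy gyb vlhru nrz fpjgx gllf synws xzjyg yklw anxob jkt

Answer: slkhp
byv
larcy
gyb
vlhru
nrz
fpjgx
gllf
synws
xzjyg
yklw
anxob
jkt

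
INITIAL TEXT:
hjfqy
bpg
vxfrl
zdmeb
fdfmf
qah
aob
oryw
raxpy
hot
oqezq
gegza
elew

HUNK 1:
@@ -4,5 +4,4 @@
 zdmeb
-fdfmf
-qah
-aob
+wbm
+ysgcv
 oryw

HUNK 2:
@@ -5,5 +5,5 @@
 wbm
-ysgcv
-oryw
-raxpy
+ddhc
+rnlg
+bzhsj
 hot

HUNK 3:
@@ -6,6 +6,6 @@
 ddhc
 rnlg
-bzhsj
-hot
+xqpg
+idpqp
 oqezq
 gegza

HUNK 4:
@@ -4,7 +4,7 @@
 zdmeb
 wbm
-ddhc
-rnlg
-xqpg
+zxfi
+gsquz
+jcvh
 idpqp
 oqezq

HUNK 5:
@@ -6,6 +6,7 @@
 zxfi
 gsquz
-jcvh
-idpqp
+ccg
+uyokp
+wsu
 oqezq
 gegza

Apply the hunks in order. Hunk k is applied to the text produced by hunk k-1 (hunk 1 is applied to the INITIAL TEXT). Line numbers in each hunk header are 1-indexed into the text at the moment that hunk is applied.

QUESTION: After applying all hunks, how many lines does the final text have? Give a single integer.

Hunk 1: at line 4 remove [fdfmf,qah,aob] add [wbm,ysgcv] -> 12 lines: hjfqy bpg vxfrl zdmeb wbm ysgcv oryw raxpy hot oqezq gegza elew
Hunk 2: at line 5 remove [ysgcv,oryw,raxpy] add [ddhc,rnlg,bzhsj] -> 12 lines: hjfqy bpg vxfrl zdmeb wbm ddhc rnlg bzhsj hot oqezq gegza elew
Hunk 3: at line 6 remove [bzhsj,hot] add [xqpg,idpqp] -> 12 lines: hjfqy bpg vxfrl zdmeb wbm ddhc rnlg xqpg idpqp oqezq gegza elew
Hunk 4: at line 4 remove [ddhc,rnlg,xqpg] add [zxfi,gsquz,jcvh] -> 12 lines: hjfqy bpg vxfrl zdmeb wbm zxfi gsquz jcvh idpqp oqezq gegza elew
Hunk 5: at line 6 remove [jcvh,idpqp] add [ccg,uyokp,wsu] -> 13 lines: hjfqy bpg vxfrl zdmeb wbm zxfi gsquz ccg uyokp wsu oqezq gegza elew
Final line count: 13

Answer: 13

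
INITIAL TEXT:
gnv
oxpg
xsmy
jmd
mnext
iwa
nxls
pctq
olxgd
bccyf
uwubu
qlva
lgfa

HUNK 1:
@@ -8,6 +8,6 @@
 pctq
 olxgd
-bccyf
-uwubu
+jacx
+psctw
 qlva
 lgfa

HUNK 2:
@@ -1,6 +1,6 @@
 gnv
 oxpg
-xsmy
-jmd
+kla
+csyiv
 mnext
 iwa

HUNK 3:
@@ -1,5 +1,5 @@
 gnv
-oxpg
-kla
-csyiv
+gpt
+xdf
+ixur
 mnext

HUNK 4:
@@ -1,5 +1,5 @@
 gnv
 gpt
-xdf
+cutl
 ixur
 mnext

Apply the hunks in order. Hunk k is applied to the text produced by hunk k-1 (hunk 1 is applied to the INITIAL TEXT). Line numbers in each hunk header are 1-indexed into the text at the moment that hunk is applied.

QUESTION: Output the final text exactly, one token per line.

Answer: gnv
gpt
cutl
ixur
mnext
iwa
nxls
pctq
olxgd
jacx
psctw
qlva
lgfa

Derivation:
Hunk 1: at line 8 remove [bccyf,uwubu] add [jacx,psctw] -> 13 lines: gnv oxpg xsmy jmd mnext iwa nxls pctq olxgd jacx psctw qlva lgfa
Hunk 2: at line 1 remove [xsmy,jmd] add [kla,csyiv] -> 13 lines: gnv oxpg kla csyiv mnext iwa nxls pctq olxgd jacx psctw qlva lgfa
Hunk 3: at line 1 remove [oxpg,kla,csyiv] add [gpt,xdf,ixur] -> 13 lines: gnv gpt xdf ixur mnext iwa nxls pctq olxgd jacx psctw qlva lgfa
Hunk 4: at line 1 remove [xdf] add [cutl] -> 13 lines: gnv gpt cutl ixur mnext iwa nxls pctq olxgd jacx psctw qlva lgfa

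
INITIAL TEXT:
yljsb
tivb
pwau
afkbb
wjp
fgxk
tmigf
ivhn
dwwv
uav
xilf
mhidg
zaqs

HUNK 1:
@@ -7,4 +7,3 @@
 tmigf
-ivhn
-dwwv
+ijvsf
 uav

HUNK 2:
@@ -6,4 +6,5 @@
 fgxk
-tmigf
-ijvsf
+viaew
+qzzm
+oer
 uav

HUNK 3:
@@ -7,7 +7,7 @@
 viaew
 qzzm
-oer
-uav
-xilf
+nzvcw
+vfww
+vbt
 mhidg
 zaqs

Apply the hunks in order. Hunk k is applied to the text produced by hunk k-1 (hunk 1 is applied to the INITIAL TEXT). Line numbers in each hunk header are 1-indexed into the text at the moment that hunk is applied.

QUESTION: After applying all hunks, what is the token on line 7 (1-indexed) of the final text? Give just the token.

Answer: viaew

Derivation:
Hunk 1: at line 7 remove [ivhn,dwwv] add [ijvsf] -> 12 lines: yljsb tivb pwau afkbb wjp fgxk tmigf ijvsf uav xilf mhidg zaqs
Hunk 2: at line 6 remove [tmigf,ijvsf] add [viaew,qzzm,oer] -> 13 lines: yljsb tivb pwau afkbb wjp fgxk viaew qzzm oer uav xilf mhidg zaqs
Hunk 3: at line 7 remove [oer,uav,xilf] add [nzvcw,vfww,vbt] -> 13 lines: yljsb tivb pwau afkbb wjp fgxk viaew qzzm nzvcw vfww vbt mhidg zaqs
Final line 7: viaew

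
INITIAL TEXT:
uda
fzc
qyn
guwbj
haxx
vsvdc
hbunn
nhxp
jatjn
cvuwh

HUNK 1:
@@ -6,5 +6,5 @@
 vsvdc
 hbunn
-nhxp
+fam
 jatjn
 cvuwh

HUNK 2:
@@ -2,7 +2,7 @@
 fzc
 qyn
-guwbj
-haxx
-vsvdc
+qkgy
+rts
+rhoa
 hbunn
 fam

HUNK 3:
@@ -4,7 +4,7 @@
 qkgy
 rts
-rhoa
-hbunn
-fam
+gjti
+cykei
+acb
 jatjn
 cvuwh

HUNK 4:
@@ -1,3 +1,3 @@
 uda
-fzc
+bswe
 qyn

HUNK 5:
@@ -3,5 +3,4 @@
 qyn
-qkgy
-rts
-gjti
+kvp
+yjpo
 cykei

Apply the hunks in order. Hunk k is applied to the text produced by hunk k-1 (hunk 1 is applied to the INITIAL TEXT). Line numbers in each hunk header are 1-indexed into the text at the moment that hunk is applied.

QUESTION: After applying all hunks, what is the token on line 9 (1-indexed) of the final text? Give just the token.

Answer: cvuwh

Derivation:
Hunk 1: at line 6 remove [nhxp] add [fam] -> 10 lines: uda fzc qyn guwbj haxx vsvdc hbunn fam jatjn cvuwh
Hunk 2: at line 2 remove [guwbj,haxx,vsvdc] add [qkgy,rts,rhoa] -> 10 lines: uda fzc qyn qkgy rts rhoa hbunn fam jatjn cvuwh
Hunk 3: at line 4 remove [rhoa,hbunn,fam] add [gjti,cykei,acb] -> 10 lines: uda fzc qyn qkgy rts gjti cykei acb jatjn cvuwh
Hunk 4: at line 1 remove [fzc] add [bswe] -> 10 lines: uda bswe qyn qkgy rts gjti cykei acb jatjn cvuwh
Hunk 5: at line 3 remove [qkgy,rts,gjti] add [kvp,yjpo] -> 9 lines: uda bswe qyn kvp yjpo cykei acb jatjn cvuwh
Final line 9: cvuwh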